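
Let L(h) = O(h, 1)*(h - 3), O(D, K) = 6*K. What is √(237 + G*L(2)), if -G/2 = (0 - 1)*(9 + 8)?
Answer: √33 ≈ 5.7446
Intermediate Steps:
L(h) = -18 + 6*h (L(h) = (6*1)*(h - 3) = 6*(-3 + h) = -18 + 6*h)
G = 34 (G = -2*(0 - 1)*(9 + 8) = -(-2)*17 = -2*(-17) = 34)
√(237 + G*L(2)) = √(237 + 34*(-18 + 6*2)) = √(237 + 34*(-18 + 12)) = √(237 + 34*(-6)) = √(237 - 204) = √33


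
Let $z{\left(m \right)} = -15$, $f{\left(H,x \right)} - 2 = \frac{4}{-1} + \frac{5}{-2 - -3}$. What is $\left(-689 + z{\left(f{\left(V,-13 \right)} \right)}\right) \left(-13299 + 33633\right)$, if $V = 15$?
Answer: $-14315136$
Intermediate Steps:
$f{\left(H,x \right)} = 3$ ($f{\left(H,x \right)} = 2 + \left(\frac{4}{-1} + \frac{5}{-2 - -3}\right) = 2 + \left(4 \left(-1\right) + \frac{5}{-2 + 3}\right) = 2 - \left(4 - \frac{5}{1}\right) = 2 + \left(-4 + 5 \cdot 1\right) = 2 + \left(-4 + 5\right) = 2 + 1 = 3$)
$\left(-689 + z{\left(f{\left(V,-13 \right)} \right)}\right) \left(-13299 + 33633\right) = \left(-689 - 15\right) \left(-13299 + 33633\right) = \left(-704\right) 20334 = -14315136$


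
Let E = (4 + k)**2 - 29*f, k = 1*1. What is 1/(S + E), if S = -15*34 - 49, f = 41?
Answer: -1/1723 ≈ -0.00058038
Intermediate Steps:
k = 1
E = -1164 (E = (4 + 1)**2 - 29*41 = 5**2 - 1189 = 25 - 1189 = -1164)
S = -559 (S = -510 - 49 = -559)
1/(S + E) = 1/(-559 - 1164) = 1/(-1723) = -1/1723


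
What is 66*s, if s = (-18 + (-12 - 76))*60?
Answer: -419760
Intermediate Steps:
s = -6360 (s = (-18 - 88)*60 = -106*60 = -6360)
66*s = 66*(-6360) = -419760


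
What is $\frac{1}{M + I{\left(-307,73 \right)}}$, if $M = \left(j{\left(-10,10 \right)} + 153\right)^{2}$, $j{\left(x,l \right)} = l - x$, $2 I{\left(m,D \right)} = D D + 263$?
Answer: $\frac{1}{32725} \approx 3.0558 \cdot 10^{-5}$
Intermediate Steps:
$I{\left(m,D \right)} = \frac{263}{2} + \frac{D^{2}}{2}$ ($I{\left(m,D \right)} = \frac{D D + 263}{2} = \frac{D^{2} + 263}{2} = \frac{263 + D^{2}}{2} = \frac{263}{2} + \frac{D^{2}}{2}$)
$M = 29929$ ($M = \left(\left(10 - -10\right) + 153\right)^{2} = \left(\left(10 + 10\right) + 153\right)^{2} = \left(20 + 153\right)^{2} = 173^{2} = 29929$)
$\frac{1}{M + I{\left(-307,73 \right)}} = \frac{1}{29929 + \left(\frac{263}{2} + \frac{73^{2}}{2}\right)} = \frac{1}{29929 + \left(\frac{263}{2} + \frac{1}{2} \cdot 5329\right)} = \frac{1}{29929 + \left(\frac{263}{2} + \frac{5329}{2}\right)} = \frac{1}{29929 + 2796} = \frac{1}{32725}$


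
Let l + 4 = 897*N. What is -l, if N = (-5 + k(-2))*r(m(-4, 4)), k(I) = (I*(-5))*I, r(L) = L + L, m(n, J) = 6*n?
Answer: -1076396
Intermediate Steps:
r(L) = 2*L
k(I) = -5*I² (k(I) = (-5*I)*I = -5*I²)
N = 1200 (N = (-5 - 5*(-2)²)*(2*(6*(-4))) = (-5 - 5*4)*(2*(-24)) = (-5 - 20)*(-48) = -25*(-48) = 1200)
l = 1076396 (l = -4 + 897*1200 = -4 + 1076400 = 1076396)
-l = -1*1076396 = -1076396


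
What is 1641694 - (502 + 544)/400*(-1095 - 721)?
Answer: 41161071/25 ≈ 1.6464e+6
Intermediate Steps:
1641694 - (502 + 544)/400*(-1095 - 721) = 1641694 - 1046*(1/400)*(-1816) = 1641694 - 523*(-1816)/200 = 1641694 - 1*(-118721/25) = 1641694 + 118721/25 = 41161071/25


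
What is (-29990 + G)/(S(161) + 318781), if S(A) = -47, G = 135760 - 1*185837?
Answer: -6159/24518 ≈ -0.25120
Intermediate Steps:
G = -50077 (G = 135760 - 185837 = -50077)
(-29990 + G)/(S(161) + 318781) = (-29990 - 50077)/(-47 + 318781) = -80067/318734 = -80067*1/318734 = -6159/24518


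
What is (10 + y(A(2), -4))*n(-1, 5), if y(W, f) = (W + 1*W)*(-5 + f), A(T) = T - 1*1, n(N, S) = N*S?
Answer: 40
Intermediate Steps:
A(T) = -1 + T (A(T) = T - 1 = -1 + T)
y(W, f) = 2*W*(-5 + f) (y(W, f) = (W + W)*(-5 + f) = (2*W)*(-5 + f) = 2*W*(-5 + f))
(10 + y(A(2), -4))*n(-1, 5) = (10 + 2*(-1 + 2)*(-5 - 4))*(-1*5) = (10 + 2*1*(-9))*(-5) = (10 - 18)*(-5) = -8*(-5) = 40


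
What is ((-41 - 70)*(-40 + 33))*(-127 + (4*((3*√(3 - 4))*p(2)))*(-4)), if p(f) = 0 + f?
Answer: -98679 - 74592*I ≈ -98679.0 - 74592.0*I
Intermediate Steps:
p(f) = f
((-41 - 70)*(-40 + 33))*(-127 + (4*((3*√(3 - 4))*p(2)))*(-4)) = ((-41 - 70)*(-40 + 33))*(-127 + (4*((3*√(3 - 4))*2))*(-4)) = (-111*(-7))*(-127 + (4*((3*√(-1))*2))*(-4)) = 777*(-127 + (4*((3*I)*2))*(-4)) = 777*(-127 + (4*(6*I))*(-4)) = 777*(-127 + (24*I)*(-4)) = 777*(-127 - 96*I) = -98679 - 74592*I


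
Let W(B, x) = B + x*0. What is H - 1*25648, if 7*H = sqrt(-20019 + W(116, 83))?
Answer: -25648 + I*sqrt(19903)/7 ≈ -25648.0 + 20.154*I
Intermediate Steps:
W(B, x) = B (W(B, x) = B + 0 = B)
H = I*sqrt(19903)/7 (H = sqrt(-20019 + 116)/7 = sqrt(-19903)/7 = (I*sqrt(19903))/7 = I*sqrt(19903)/7 ≈ 20.154*I)
H - 1*25648 = I*sqrt(19903)/7 - 1*25648 = I*sqrt(19903)/7 - 25648 = -25648 + I*sqrt(19903)/7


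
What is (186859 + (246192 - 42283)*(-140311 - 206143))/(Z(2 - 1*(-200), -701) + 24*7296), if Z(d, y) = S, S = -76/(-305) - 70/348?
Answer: -3749124939958890/9292771829 ≈ -4.0345e+5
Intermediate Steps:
S = 2549/53070 (S = -76*(-1/305) - 70*1/348 = 76/305 - 35/174 = 2549/53070 ≈ 0.048031)
Z(d, y) = 2549/53070
(186859 + (246192 - 42283)*(-140311 - 206143))/(Z(2 - 1*(-200), -701) + 24*7296) = (186859 + (246192 - 42283)*(-140311 - 206143))/(2549/53070 + 24*7296) = (186859 + 203909*(-346454))/(2549/53070 + 175104) = (186859 - 70645088686)/(9292771829/53070) = -70644901827*53070/9292771829 = -3749124939958890/9292771829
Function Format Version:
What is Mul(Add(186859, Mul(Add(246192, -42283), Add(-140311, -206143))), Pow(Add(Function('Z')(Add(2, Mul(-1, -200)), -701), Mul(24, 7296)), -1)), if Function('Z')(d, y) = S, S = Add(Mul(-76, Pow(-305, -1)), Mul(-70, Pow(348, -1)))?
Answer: Rational(-3749124939958890, 9292771829) ≈ -4.0345e+5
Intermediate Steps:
S = Rational(2549, 53070) (S = Add(Mul(-76, Rational(-1, 305)), Mul(-70, Rational(1, 348))) = Add(Rational(76, 305), Rational(-35, 174)) = Rational(2549, 53070) ≈ 0.048031)
Function('Z')(d, y) = Rational(2549, 53070)
Mul(Add(186859, Mul(Add(246192, -42283), Add(-140311, -206143))), Pow(Add(Function('Z')(Add(2, Mul(-1, -200)), -701), Mul(24, 7296)), -1)) = Mul(Add(186859, Mul(Add(246192, -42283), Add(-140311, -206143))), Pow(Add(Rational(2549, 53070), Mul(24, 7296)), -1)) = Mul(Add(186859, Mul(203909, -346454)), Pow(Add(Rational(2549, 53070), 175104), -1)) = Mul(Add(186859, -70645088686), Pow(Rational(9292771829, 53070), -1)) = Mul(-70644901827, Rational(53070, 9292771829)) = Rational(-3749124939958890, 9292771829)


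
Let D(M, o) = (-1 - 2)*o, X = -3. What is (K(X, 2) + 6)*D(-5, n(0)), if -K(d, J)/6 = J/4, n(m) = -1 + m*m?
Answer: 9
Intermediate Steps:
n(m) = -1 + m²
K(d, J) = -3*J/2 (K(d, J) = -6*J/4 = -3*J/2)
D(M, o) = -3*o
(K(X, 2) + 6)*D(-5, n(0)) = (-3/2*2 + 6)*(-3*(-1 + 0²)) = (-3 + 6)*(-3*(-1 + 0)) = 3*(-3*(-1)) = 3*3 = 9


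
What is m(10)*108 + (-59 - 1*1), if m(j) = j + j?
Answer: 2100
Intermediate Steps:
m(j) = 2*j
m(10)*108 + (-59 - 1*1) = (2*10)*108 + (-59 - 1*1) = 20*108 + (-59 - 1) = 2160 - 60 = 2100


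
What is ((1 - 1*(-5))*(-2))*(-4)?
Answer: 48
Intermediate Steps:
((1 - 1*(-5))*(-2))*(-4) = ((1 + 5)*(-2))*(-4) = (6*(-2))*(-4) = -12*(-4) = 48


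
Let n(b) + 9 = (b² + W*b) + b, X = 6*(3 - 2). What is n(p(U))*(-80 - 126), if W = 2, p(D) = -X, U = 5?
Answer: -1854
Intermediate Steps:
X = 6 (X = 6*1 = 6)
p(D) = -6 (p(D) = -1*6 = -6)
n(b) = -9 + b² + 3*b (n(b) = -9 + ((b² + 2*b) + b) = -9 + (b² + 3*b) = -9 + b² + 3*b)
n(p(U))*(-80 - 126) = (-9 + (-6)² + 3*(-6))*(-80 - 126) = (-9 + 36 - 18)*(-206) = 9*(-206) = -1854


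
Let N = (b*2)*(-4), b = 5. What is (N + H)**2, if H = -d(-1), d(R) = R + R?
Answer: 1444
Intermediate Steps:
d(R) = 2*R
H = 2 (H = -2*(-1) = -1*(-2) = 2)
N = -40 (N = (5*2)*(-4) = 10*(-4) = -40)
(N + H)**2 = (-40 + 2)**2 = (-38)**2 = 1444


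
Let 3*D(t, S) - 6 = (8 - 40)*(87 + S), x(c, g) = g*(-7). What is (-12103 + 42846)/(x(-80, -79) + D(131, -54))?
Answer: 30743/203 ≈ 151.44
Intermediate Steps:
x(c, g) = -7*g
D(t, S) = -926 - 32*S/3 (D(t, S) = 2 + ((8 - 40)*(87 + S))/3 = 2 + (-32*(87 + S))/3 = 2 + (-2784 - 32*S)/3 = 2 + (-928 - 32*S/3) = -926 - 32*S/3)
(-12103 + 42846)/(x(-80, -79) + D(131, -54)) = (-12103 + 42846)/(-7*(-79) + (-926 - 32/3*(-54))) = 30743/(553 + (-926 + 576)) = 30743/(553 - 350) = 30743/203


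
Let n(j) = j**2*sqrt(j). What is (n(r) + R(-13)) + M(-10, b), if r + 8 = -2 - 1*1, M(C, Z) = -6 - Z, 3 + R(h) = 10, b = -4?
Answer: 5 + 121*I*sqrt(11) ≈ 5.0 + 401.31*I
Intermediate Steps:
R(h) = 7 (R(h) = -3 + 10 = 7)
r = -11 (r = -8 + (-2 - 1*1) = -8 + (-2 - 1) = -8 - 3 = -11)
n(j) = j**(5/2)
(n(r) + R(-13)) + M(-10, b) = ((-11)**(5/2) + 7) + (-6 - 1*(-4)) = (121*I*sqrt(11) + 7) + (-6 + 4) = (7 + 121*I*sqrt(11)) - 2 = 5 + 121*I*sqrt(11)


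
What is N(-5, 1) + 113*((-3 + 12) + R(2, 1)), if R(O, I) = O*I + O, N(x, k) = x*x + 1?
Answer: 1495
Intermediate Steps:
N(x, k) = 1 + x² (N(x, k) = x² + 1 = 1 + x²)
R(O, I) = O + I*O (R(O, I) = I*O + O = O + I*O)
N(-5, 1) + 113*((-3 + 12) + R(2, 1)) = (1 + (-5)²) + 113*((-3 + 12) + 2*(1 + 1)) = (1 + 25) + 113*(9 + 2*2) = 26 + 113*(9 + 4) = 26 + 113*13 = 26 + 1469 = 1495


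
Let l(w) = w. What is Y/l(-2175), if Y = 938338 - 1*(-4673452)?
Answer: -38702/15 ≈ -2580.1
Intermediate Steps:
Y = 5611790 (Y = 938338 + 4673452 = 5611790)
Y/l(-2175) = 5611790/(-2175) = 5611790*(-1/2175) = -38702/15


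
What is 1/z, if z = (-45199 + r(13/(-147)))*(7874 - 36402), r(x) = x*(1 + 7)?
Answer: 147/189550216496 ≈ 7.7552e-10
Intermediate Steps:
r(x) = 8*x (r(x) = x*8 = 8*x)
z = 189550216496/147 (z = (-45199 + 8*(13/(-147)))*(7874 - 36402) = (-45199 + 8*(13*(-1/147)))*(-28528) = (-45199 + 8*(-13/147))*(-28528) = (-45199 - 104/147)*(-28528) = -6644357/147*(-28528) = 189550216496/147 ≈ 1.2895e+9)
1/z = 1/(189550216496/147) = 147/189550216496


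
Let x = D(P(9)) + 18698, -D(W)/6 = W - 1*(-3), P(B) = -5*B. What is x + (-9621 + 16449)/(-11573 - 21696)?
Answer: 630440722/33269 ≈ 18950.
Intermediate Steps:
D(W) = -18 - 6*W (D(W) = -6*(W - 1*(-3)) = -6*(W + 3) = -6*(3 + W) = -18 - 6*W)
x = 18950 (x = (-18 - (-30)*9) + 18698 = (-18 - 6*(-45)) + 18698 = (-18 + 270) + 18698 = 252 + 18698 = 18950)
x + (-9621 + 16449)/(-11573 - 21696) = 18950 + (-9621 + 16449)/(-11573 - 21696) = 18950 + 6828/(-33269) = 18950 + 6828*(-1/33269) = 18950 - 6828/33269 = 630440722/33269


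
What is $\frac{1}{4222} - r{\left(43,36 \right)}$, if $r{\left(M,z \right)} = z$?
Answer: $- \frac{151991}{4222} \approx -36.0$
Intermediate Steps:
$\frac{1}{4222} - r{\left(43,36 \right)} = \frac{1}{4222} - 36 = - \frac{151991}{4222}$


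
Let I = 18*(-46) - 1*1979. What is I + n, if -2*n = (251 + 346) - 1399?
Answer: -2406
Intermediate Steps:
I = -2807 (I = -828 - 1979 = -2807)
n = 401 (n = -((251 + 346) - 1399)/2 = -(597 - 1399)/2 = -½*(-802) = 401)
I + n = -2807 + 401 = -2406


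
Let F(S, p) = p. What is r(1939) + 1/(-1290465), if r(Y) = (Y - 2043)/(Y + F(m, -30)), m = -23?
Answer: -134210269/2463497685 ≈ -0.054480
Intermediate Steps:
r(Y) = (-2043 + Y)/(-30 + Y) (r(Y) = (Y - 2043)/(Y - 30) = (-2043 + Y)/(-30 + Y))
r(1939) + 1/(-1290465) = (-2043 + 1939)/(-30 + 1939) + 1/(-1290465) = -104/1909 - 1/1290465 = -134210269/2463497685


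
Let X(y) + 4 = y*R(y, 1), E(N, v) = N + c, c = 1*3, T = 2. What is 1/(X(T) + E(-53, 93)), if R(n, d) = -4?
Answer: -1/62 ≈ -0.016129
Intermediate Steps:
c = 3
E(N, v) = 3 + N (E(N, v) = N + 3 = 3 + N)
X(y) = -4 - 4*y (X(y) = -4 + y*(-4) = -4 - 4*y)
1/(X(T) + E(-53, 93)) = 1/((-4 - 4*2) + (3 - 53)) = 1/((-4 - 8) - 50) = 1/(-12 - 50) = 1/(-62) = -1/62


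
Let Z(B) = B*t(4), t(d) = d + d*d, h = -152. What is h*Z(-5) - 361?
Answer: 14839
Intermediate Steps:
t(d) = d + d²
Z(B) = 20*B (Z(B) = B*(4*(1 + 4)) = B*(4*5) = B*20 = 20*B)
h*Z(-5) - 361 = -3040*(-5) - 361 = -152*(-100) - 361 = 15200 - 361 = 14839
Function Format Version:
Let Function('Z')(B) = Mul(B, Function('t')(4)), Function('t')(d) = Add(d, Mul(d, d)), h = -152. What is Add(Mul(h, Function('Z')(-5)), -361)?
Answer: 14839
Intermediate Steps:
Function('t')(d) = Add(d, Pow(d, 2))
Function('Z')(B) = Mul(20, B) (Function('Z')(B) = Mul(B, Mul(4, Add(1, 4))) = Mul(B, Mul(4, 5)) = Mul(B, 20) = Mul(20, B))
Add(Mul(h, Function('Z')(-5)), -361) = Add(Mul(-152, Mul(20, -5)), -361) = Add(Mul(-152, -100), -361) = Add(15200, -361) = 14839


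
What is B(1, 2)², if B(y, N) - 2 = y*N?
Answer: 16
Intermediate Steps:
B(y, N) = 2 + N*y (B(y, N) = 2 + y*N = 2 + N*y)
B(1, 2)² = (2 + 2*1)² = (2 + 2)² = 4² = 16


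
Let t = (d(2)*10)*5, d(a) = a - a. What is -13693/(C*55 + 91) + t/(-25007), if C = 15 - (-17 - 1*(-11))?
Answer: -13693/1246 ≈ -10.990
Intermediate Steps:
d(a) = 0
C = 21 (C = 15 - (-17 + 11) = 15 - 1*(-6) = 15 + 6 = 21)
t = 0 (t = (0*10)*5 = 0*5 = 0)
-13693/(C*55 + 91) + t/(-25007) = -13693/(21*55 + 91) + 0/(-25007) = -13693/(1155 + 91) + 0*(-1/25007) = -13693/1246 + 0 = -13693/1246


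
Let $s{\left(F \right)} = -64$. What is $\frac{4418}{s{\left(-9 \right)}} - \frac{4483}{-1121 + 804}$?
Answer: $- \frac{556797}{10144} \approx -54.889$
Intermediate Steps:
$\frac{4418}{s{\left(-9 \right)}} - \frac{4483}{-1121 + 804} = \frac{4418}{-64} - \frac{4483}{-1121 + 804} = 4418 \left(- \frac{1}{64}\right) - \frac{4483}{-317} = - \frac{2209}{32} - - \frac{4483}{317} = - \frac{2209}{32} + \frac{4483}{317} = - \frac{556797}{10144}$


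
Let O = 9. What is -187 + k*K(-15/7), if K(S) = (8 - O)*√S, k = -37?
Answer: -187 + 37*I*√105/7 ≈ -187.0 + 54.162*I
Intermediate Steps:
K(S) = -√S (K(S) = (8 - 1*9)*√S = (8 - 9)*√S = -√S)
-187 + k*K(-15/7) = -187 - (-37)*√(-15/7) = -187 - (-37)*I*√105/7 = -187 + 37*I*√105/7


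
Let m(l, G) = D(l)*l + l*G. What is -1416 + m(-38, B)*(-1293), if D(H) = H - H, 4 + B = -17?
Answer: -1033230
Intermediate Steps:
B = -21 (B = -4 - 17 = -21)
D(H) = 0
m(l, G) = G*l (m(l, G) = 0*l + l*G = 0 + G*l = G*l)
-1416 + m(-38, B)*(-1293) = -1416 - 21*(-38)*(-1293) = -1416 + 798*(-1293) = -1416 - 1031814 = -1033230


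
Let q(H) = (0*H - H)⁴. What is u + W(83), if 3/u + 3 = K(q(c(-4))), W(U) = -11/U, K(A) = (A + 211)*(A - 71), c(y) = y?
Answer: -950063/7170536 ≈ -0.13250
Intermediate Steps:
q(H) = H⁴ (q(H) = (0 - H)⁴ = (-H)⁴ = H⁴)
K(A) = (-71 + A)*(211 + A) (K(A) = (211 + A)*(-71 + A) = (-71 + A)*(211 + A))
u = 3/86392 (u = 3/(-3 + (-14981 + ((-4)⁴)² + 140*(-4)⁴)) = 3/(-3 + (-14981 + 256² + 140*256)) = 3/(-3 + (-14981 + 65536 + 35840)) = 3/(-3 + 86395) = 3/86392 ≈ 3.4725e-5)
u + W(83) = 3/86392 - 11/83 = -950063/7170536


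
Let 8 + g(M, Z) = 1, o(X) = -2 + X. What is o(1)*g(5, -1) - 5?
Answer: 2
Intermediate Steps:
g(M, Z) = -7 (g(M, Z) = -8 + 1 = -7)
o(1)*g(5, -1) - 5 = (-2 + 1)*(-7) - 5 = -1*(-7) - 5 = 7 - 5 = 2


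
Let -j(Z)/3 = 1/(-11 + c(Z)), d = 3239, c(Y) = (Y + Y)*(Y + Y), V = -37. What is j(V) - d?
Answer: -17701138/5465 ≈ -3239.0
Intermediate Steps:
c(Y) = 4*Y² (c(Y) = (2*Y)*(2*Y) = 4*Y²)
j(Z) = -3/(-11 + 4*Z²)
j(V) - d = -3/(-11 + 4*(-37)²) - 1*3239 = -3/(-11 + 4*1369) - 3239 = -3/(-11 + 5476) - 3239 = -3/5465 - 3239 = -17701138/5465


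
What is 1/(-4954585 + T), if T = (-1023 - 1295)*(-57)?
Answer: -1/4822459 ≈ -2.0736e-7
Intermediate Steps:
T = 132126 (T = -2318*(-57) = 132126)
1/(-4954585 + T) = 1/(-4954585 + 132126) = 1/(-4822459) = -1/4822459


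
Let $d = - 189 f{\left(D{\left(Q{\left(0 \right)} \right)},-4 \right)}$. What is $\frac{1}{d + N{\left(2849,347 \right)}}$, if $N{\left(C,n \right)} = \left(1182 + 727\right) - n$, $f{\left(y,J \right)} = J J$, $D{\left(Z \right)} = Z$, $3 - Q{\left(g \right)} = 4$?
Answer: $- \frac{1}{1462} \approx -0.00068399$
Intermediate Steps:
$Q{\left(g \right)} = -1$ ($Q{\left(g \right)} = 3 - 4 = -1$)
$f{\left(y,J \right)} = J^{2}$
$d = -3024$ ($d = - 189 \left(-4\right)^{2} = \left(-189\right) 16 = -3024$)
$N{\left(C,n \right)} = 1909 - n$
$\frac{1}{d + N{\left(2849,347 \right)}} = \frac{1}{-3024 + \left(1909 - 347\right)} = \frac{1}{-3024 + 1562} = \frac{1}{-1462} = - \frac{1}{1462}$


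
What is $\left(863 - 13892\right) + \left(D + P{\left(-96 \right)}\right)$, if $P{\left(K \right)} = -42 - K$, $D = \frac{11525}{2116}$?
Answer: $- \frac{27443575}{2116} \approx -12970.0$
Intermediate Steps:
$D = \frac{11525}{2116}$ ($D = 11525 \cdot \frac{1}{2116} = \frac{11525}{2116} \approx 5.4466$)
$\left(863 - 13892\right) + \left(D + P{\left(-96 \right)}\right) = \left(863 - 13892\right) + \left(\frac{11525}{2116} - -54\right) = -13029 + \left(\frac{11525}{2116} + \left(-42 + 96\right)\right) = -13029 + \left(\frac{11525}{2116} + 54\right) = -13029 + \frac{125789}{2116} = - \frac{27443575}{2116}$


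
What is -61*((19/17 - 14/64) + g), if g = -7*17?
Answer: 3919067/544 ≈ 7204.2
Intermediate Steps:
g = -119
-61*((19/17 - 14/64) + g) = -61*((19/17 - 14/64) - 119) = -61*((19*(1/17) - 14*1/64) - 119) = -61*((19/17 - 7/32) - 119) = -61*(489/544 - 119) = -61*(-64247/544) = 3919067/544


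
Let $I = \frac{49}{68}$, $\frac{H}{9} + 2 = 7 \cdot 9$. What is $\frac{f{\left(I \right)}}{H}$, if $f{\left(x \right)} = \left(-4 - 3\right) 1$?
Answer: $- \frac{7}{549} \approx -0.01275$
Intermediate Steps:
$H = 549$ ($H = -18 + 9 \cdot 7 \cdot 9 = -18 + 9 \cdot 63 = -18 + 567 = 549$)
$I = \frac{49}{68}$ ($I = 49 \cdot \frac{1}{68} = \frac{49}{68} \approx 0.72059$)
$f{\left(x \right)} = -7$ ($f{\left(x \right)} = \left(-7\right) 1 = -7$)
$\frac{f{\left(I \right)}}{H} = - \frac{7}{549}$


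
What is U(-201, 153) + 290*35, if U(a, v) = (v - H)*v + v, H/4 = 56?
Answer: -560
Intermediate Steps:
H = 224 (H = 4*56 = 224)
U(a, v) = v + v*(-224 + v) (U(a, v) = (v - 1*224)*v + v = (v - 224)*v + v = (-224 + v)*v + v = v*(-224 + v) + v = v + v*(-224 + v))
U(-201, 153) + 290*35 = 153*(-223 + 153) + 290*35 = 153*(-70) + 10150 = -10710 + 10150 = -560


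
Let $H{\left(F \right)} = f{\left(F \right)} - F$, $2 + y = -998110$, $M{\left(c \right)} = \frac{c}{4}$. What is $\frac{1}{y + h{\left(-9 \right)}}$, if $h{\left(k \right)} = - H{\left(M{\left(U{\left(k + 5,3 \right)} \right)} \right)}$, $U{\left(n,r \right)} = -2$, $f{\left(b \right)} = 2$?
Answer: $- \frac{2}{1996229} \approx -1.0019 \cdot 10^{-6}$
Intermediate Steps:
$M{\left(c \right)} = \frac{c}{4}$ ($M{\left(c \right)} = c \frac{1}{4} = \frac{c}{4}$)
$y = -998112$ ($y = -2 - 998110 = -998112$)
$H{\left(F \right)} = 2 - F$
$h{\left(k \right)} = - \frac{5}{2}$ ($h{\left(k \right)} = - (2 - \frac{1}{4} \left(-2\right)) = - (2 - - \frac{1}{2}) = - (2 + \frac{1}{2}) = \left(-1\right) \frac{5}{2} = - \frac{5}{2}$)
$\frac{1}{y + h{\left(-9 \right)}} = \frac{1}{-998112 - \frac{5}{2}} = \frac{1}{- \frac{1996229}{2}} = - \frac{2}{1996229}$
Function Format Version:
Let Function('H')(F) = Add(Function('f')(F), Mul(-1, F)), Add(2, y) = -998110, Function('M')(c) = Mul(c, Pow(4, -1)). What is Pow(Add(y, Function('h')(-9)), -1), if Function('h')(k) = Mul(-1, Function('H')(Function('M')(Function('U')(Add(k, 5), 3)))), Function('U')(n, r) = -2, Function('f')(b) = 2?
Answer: Rational(-2, 1996229) ≈ -1.0019e-6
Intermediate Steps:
Function('M')(c) = Mul(Rational(1, 4), c) (Function('M')(c) = Mul(c, Rational(1, 4)) = Mul(Rational(1, 4), c))
y = -998112 (y = Add(-2, -998110) = -998112)
Function('H')(F) = Add(2, Mul(-1, F))
Function('h')(k) = Rational(-5, 2) (Function('h')(k) = Mul(-1, Add(2, Mul(-1, Mul(Rational(1, 4), -2)))) = Mul(-1, Add(2, Mul(-1, Rational(-1, 2)))) = Mul(-1, Add(2, Rational(1, 2))) = Mul(-1, Rational(5, 2)) = Rational(-5, 2))
Pow(Add(y, Function('h')(-9)), -1) = Pow(Add(-998112, Rational(-5, 2)), -1) = Pow(Rational(-1996229, 2), -1) = Rational(-2, 1996229)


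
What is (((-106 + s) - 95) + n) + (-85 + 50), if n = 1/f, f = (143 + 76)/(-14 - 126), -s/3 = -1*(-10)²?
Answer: 13876/219 ≈ 63.361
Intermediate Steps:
s = 300 (s = -(-3)*(-10)² = -(-3)*100 = -3*(-100) = 300)
f = -219/140 (f = 219/(-140) = 219*(-1/140) = -219/140 ≈ -1.5643)
n = -140/219 (n = 1/(-219/140) = -140/219 ≈ -0.63927)
(((-106 + s) - 95) + n) + (-85 + 50) = (((-106 + 300) - 95) - 140/219) + (-85 + 50) = ((194 - 95) - 140/219) - 35 = (99 - 140/219) - 35 = 21541/219 - 35 = 13876/219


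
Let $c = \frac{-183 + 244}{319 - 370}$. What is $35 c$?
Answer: $- \frac{2135}{51} \approx -41.863$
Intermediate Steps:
$c = - \frac{61}{51}$ ($c = \frac{61}{-51} = 61 \left(- \frac{1}{51}\right) = - \frac{61}{51} \approx -1.1961$)
$35 c = 35 \left(- \frac{61}{51}\right) = - \frac{2135}{51}$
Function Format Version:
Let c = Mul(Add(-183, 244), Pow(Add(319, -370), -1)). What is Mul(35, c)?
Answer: Rational(-2135, 51) ≈ -41.863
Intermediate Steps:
c = Rational(-61, 51) (c = Mul(61, Pow(-51, -1)) = Mul(61, Rational(-1, 51)) = Rational(-61, 51) ≈ -1.1961)
Mul(35, c) = Mul(35, Rational(-61, 51)) = Rational(-2135, 51)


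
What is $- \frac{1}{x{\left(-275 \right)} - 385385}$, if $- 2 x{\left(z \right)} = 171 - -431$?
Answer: $\frac{1}{385686} \approx 2.5928 \cdot 10^{-6}$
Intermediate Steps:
$x{\left(z \right)} = -301$ ($x{\left(z \right)} = - \frac{171 - -431}{2} = - \frac{171 + 431}{2} = \left(- \frac{1}{2}\right) 602 = -301$)
$- \frac{1}{x{\left(-275 \right)} - 385385} = - \frac{1}{-301 - 385385} = - \frac{1}{-385686} = \left(-1\right) \left(- \frac{1}{385686}\right) = \frac{1}{385686}$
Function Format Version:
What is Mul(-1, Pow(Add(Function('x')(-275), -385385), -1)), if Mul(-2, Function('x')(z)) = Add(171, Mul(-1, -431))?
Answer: Rational(1, 385686) ≈ 2.5928e-6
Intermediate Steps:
Function('x')(z) = -301 (Function('x')(z) = Mul(Rational(-1, 2), Add(171, Mul(-1, -431))) = Mul(Rational(-1, 2), Add(171, 431)) = Mul(Rational(-1, 2), 602) = -301)
Mul(-1, Pow(Add(Function('x')(-275), -385385), -1)) = Mul(-1, Pow(Add(-301, -385385), -1)) = Mul(-1, Pow(-385686, -1)) = Mul(-1, Rational(-1, 385686)) = Rational(1, 385686)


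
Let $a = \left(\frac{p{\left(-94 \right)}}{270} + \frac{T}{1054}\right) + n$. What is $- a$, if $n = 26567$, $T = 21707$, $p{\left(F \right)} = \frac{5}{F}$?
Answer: $- \frac{71123198323}{2675052} \approx -26588.0$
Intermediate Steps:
$a = \frac{71123198323}{2675052}$ ($a = \left(\frac{5 \frac{1}{-94}}{270} + \frac{21707}{1054}\right) + 26567 = \left(5 \left(- \frac{1}{94}\right) \frac{1}{270} + 21707 \cdot \frac{1}{1054}\right) + 26567 = \left(\left(- \frac{5}{94}\right) \frac{1}{270} + \frac{21707}{1054}\right) + 26567 = \left(- \frac{1}{5076} + \frac{21707}{1054}\right) + 26567 = \frac{55091839}{2675052} + 26567 = \frac{71123198323}{2675052} \approx 26588.0$)
$- a = \left(-1\right) \frac{71123198323}{2675052} = - \frac{71123198323}{2675052}$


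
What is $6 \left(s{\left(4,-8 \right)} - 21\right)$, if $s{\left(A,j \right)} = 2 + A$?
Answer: $-90$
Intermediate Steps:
$6 \left(s{\left(4,-8 \right)} - 21\right) = 6 \left(\left(2 + 4\right) - 21\right) = 6 \left(6 - 21\right) = 6 \left(-15\right) = -90$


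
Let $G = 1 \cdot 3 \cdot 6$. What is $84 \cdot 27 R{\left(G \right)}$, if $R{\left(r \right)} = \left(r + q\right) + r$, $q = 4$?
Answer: $90720$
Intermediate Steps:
$G = 18$ ($G = 3 \cdot 6 = 18$)
$R{\left(r \right)} = 4 + 2 r$ ($R{\left(r \right)} = \left(r + 4\right) + r = \left(4 + r\right) + r = 4 + 2 r$)
$84 \cdot 27 R{\left(G \right)} = 84 \cdot 27 \left(4 + 2 \cdot 18\right) = 2268 \left(4 + 36\right) = 2268 \cdot 40 = 90720$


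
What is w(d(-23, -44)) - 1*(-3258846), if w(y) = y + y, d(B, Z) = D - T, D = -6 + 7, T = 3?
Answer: 3258842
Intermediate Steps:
D = 1
d(B, Z) = -2 (d(B, Z) = 1 - 1*3 = 1 - 3 = -2)
w(y) = 2*y
w(d(-23, -44)) - 1*(-3258846) = 2*(-2) - 1*(-3258846) = -4 + 3258846 = 3258842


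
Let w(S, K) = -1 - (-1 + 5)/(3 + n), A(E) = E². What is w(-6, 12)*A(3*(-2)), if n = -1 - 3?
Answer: 108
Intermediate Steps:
n = -4
w(S, K) = 3 (w(S, K) = -1 - (-1 + 5)/(3 - 4) = -1 - 4/(-1) = -1 - 4*(-1) = -1 - 1*(-4) = -1 + 4 = 3)
w(-6, 12)*A(3*(-2)) = 3*(3*(-2))² = 3*(-6)² = 3*36 = 108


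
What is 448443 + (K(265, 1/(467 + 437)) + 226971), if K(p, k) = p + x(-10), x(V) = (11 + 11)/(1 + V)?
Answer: 6081089/9 ≈ 6.7568e+5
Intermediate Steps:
x(V) = 22/(1 + V)
K(p, k) = -22/9 + p (K(p, k) = p + 22/(1 - 10) = p + 22/(-9) = p + 22*(-1/9) = p - 22/9 = -22/9 + p)
448443 + (K(265, 1/(467 + 437)) + 226971) = 448443 + ((-22/9 + 265) + 226971) = 448443 + (2363/9 + 226971) = 448443 + 2045102/9 = 6081089/9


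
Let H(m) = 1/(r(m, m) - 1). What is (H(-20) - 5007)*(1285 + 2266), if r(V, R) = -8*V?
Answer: -53339504/3 ≈ -1.7780e+7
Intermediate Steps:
H(m) = 1/(-1 - 8*m) (H(m) = 1/(-8*m - 1) = 1/(-1 - 8*m))
(H(-20) - 5007)*(1285 + 2266) = (-1/(1 + 8*(-20)) - 5007)*(1285 + 2266) = (-1/(1 - 160) - 5007)*3551 = (-1/(-159) - 5007)*3551 = (-1*(-1/159) - 5007)*3551 = (1/159 - 5007)*3551 = -796112/159*3551 = -53339504/3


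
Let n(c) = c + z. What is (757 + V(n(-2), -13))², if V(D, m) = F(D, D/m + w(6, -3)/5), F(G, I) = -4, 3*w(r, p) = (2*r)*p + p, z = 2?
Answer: 567009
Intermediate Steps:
w(r, p) = p/3 + 2*p*r/3 (w(r, p) = ((2*r)*p + p)/3 = (2*p*r + p)/3 = (p + 2*p*r)/3 = p/3 + 2*p*r/3)
n(c) = 2 + c (n(c) = c + 2 = 2 + c)
V(D, m) = -4
(757 + V(n(-2), -13))² = (757 - 4)² = 753² = 567009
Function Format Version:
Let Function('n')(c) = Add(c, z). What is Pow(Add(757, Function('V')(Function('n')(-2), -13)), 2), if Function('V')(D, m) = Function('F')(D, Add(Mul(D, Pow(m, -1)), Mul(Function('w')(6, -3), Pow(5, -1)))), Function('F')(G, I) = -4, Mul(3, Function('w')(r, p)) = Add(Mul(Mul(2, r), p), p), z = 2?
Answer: 567009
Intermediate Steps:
Function('w')(r, p) = Add(Mul(Rational(1, 3), p), Mul(Rational(2, 3), p, r)) (Function('w')(r, p) = Mul(Rational(1, 3), Add(Mul(Mul(2, r), p), p)) = Mul(Rational(1, 3), Add(Mul(2, p, r), p)) = Mul(Rational(1, 3), Add(p, Mul(2, p, r))) = Add(Mul(Rational(1, 3), p), Mul(Rational(2, 3), p, r)))
Function('n')(c) = Add(2, c) (Function('n')(c) = Add(c, 2) = Add(2, c))
Function('V')(D, m) = -4
Pow(Add(757, Function('V')(Function('n')(-2), -13)), 2) = Pow(Add(757, -4), 2) = Pow(753, 2) = 567009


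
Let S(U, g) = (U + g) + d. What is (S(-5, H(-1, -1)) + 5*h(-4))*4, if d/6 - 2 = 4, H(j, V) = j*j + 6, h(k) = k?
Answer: 72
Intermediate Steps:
H(j, V) = 6 + j² (H(j, V) = j² + 6 = 6 + j²)
d = 36 (d = 12 + 6*4 = 12 + 24 = 36)
S(U, g) = 36 + U + g (S(U, g) = (U + g) + 36 = 36 + U + g)
(S(-5, H(-1, -1)) + 5*h(-4))*4 = ((36 - 5 + (6 + (-1)²)) + 5*(-4))*4 = ((36 - 5 + (6 + 1)) - 20)*4 = ((36 - 5 + 7) - 20)*4 = (38 - 20)*4 = 18*4 = 72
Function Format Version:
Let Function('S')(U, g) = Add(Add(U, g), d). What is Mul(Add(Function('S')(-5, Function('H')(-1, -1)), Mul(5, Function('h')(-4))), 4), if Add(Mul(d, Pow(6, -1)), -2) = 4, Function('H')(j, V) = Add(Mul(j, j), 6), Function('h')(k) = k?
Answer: 72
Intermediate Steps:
Function('H')(j, V) = Add(6, Pow(j, 2)) (Function('H')(j, V) = Add(Pow(j, 2), 6) = Add(6, Pow(j, 2)))
d = 36 (d = Add(12, Mul(6, 4)) = Add(12, 24) = 36)
Function('S')(U, g) = Add(36, U, g) (Function('S')(U, g) = Add(Add(U, g), 36) = Add(36, U, g))
Mul(Add(Function('S')(-5, Function('H')(-1, -1)), Mul(5, Function('h')(-4))), 4) = Mul(Add(Add(36, -5, Add(6, Pow(-1, 2))), Mul(5, -4)), 4) = Mul(Add(Add(36, -5, Add(6, 1)), -20), 4) = Mul(Add(Add(36, -5, 7), -20), 4) = Mul(Add(38, -20), 4) = Mul(18, 4) = 72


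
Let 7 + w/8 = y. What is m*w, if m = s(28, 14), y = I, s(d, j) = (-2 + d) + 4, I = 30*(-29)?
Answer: -210480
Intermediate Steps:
I = -870
s(d, j) = 2 + d
y = -870
w = -7016 (w = -56 + 8*(-870) = -56 - 6960 = -7016)
m = 30 (m = 2 + 28 = 30)
m*w = 30*(-7016) = -210480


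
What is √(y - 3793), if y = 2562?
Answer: I*√1231 ≈ 35.086*I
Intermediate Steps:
√(y - 3793) = √(2562 - 3793) = √(-1231) = I*√1231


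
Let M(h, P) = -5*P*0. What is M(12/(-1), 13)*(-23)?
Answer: 0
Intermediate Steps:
M(h, P) = 0
M(12/(-1), 13)*(-23) = 0*(-23) = 0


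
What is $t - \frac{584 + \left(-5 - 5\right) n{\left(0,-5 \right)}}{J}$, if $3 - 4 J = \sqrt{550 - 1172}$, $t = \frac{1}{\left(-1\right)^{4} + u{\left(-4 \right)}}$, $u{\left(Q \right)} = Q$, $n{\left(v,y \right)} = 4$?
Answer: $- \frac{20215}{1893} - \frac{2176 i \sqrt{622}}{631} \approx -10.679 - 86.005 i$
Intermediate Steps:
$t = - \frac{1}{3}$ ($t = \frac{1}{\left(-1\right)^{4} - 4} = \frac{1}{1 - 4} = \frac{1}{-3} = - \frac{1}{3} \approx -0.33333$)
$J = \frac{3}{4} - \frac{i \sqrt{622}}{4}$ ($J = \frac{3}{4} - \frac{\sqrt{550 - 1172}}{4} = \frac{3}{4} - \frac{\sqrt{-622}}{4} = \frac{3}{4} - \frac{i \sqrt{622}}{4} \approx 0.75 - 6.235 i$)
$t - \frac{584 + \left(-5 - 5\right) n{\left(0,-5 \right)}}{J} = - \frac{1}{3} - \frac{584 + \left(-5 - 5\right) 4}{\frac{3}{4} - \frac{i \sqrt{622}}{4}} = - \frac{1}{3} - \frac{584 - 40}{\frac{3}{4} - \frac{i \sqrt{622}}{4}} = - \frac{1}{3} - \frac{544}{\frac{3}{4} - \frac{i \sqrt{622}}{4}}$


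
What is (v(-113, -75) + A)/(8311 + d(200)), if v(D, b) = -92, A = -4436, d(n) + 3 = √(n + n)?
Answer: -566/1041 ≈ -0.54371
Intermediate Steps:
d(n) = -3 + √2*√n (d(n) = -3 + √(n + n) = -3 + √(2*n) = -3 + √2*√n)
(v(-113, -75) + A)/(8311 + d(200)) = (-92 - 4436)/(8311 + (-3 + √2*√200)) = -4528/(8311 + (-3 + √2*(10*√2))) = -4528/(8311 + (-3 + 20)) = -4528/(8311 + 17) = -4528/8328 = -4528*1/8328 = -566/1041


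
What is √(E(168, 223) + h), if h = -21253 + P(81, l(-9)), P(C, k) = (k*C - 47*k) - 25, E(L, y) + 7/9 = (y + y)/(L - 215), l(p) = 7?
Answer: I*√418500361/141 ≈ 145.09*I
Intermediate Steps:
E(L, y) = -7/9 + 2*y/(-215 + L) (E(L, y) = -7/9 + (y + y)/(L - 215) = -7/9 + (2*y)/(-215 + L) = -7/9 + 2*y/(-215 + L))
P(C, k) = -25 - 47*k + C*k (P(C, k) = (C*k - 47*k) - 25 = (-47*k + C*k) - 25 = -25 - 47*k + C*k)
h = -21040 (h = -21253 + (-25 - 47*7 + 81*7) = -21253 + (-25 - 329 + 567) = -21253 + 213 = -21040)
√(E(168, 223) + h) = √((1505 - 7*168 + 18*223)/(9*(-215 + 168)) - 21040) = √((⅑)*(1505 - 1176 + 4014)/(-47) - 21040) = √((⅑)*(-1/47)*4343 - 21040) = √(-4343/423 - 21040) = √(-8904263/423) = I*√418500361/141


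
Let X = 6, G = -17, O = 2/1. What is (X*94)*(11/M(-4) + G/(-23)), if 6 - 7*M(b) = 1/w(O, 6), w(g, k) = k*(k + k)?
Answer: 76049196/9913 ≈ 7671.7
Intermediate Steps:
O = 2 (O = 2*1 = 2)
w(g, k) = 2*k² (w(g, k) = k*(2*k) = 2*k²)
M(b) = 431/504 (M(b) = 6/7 - 1/(7*(2*6²)) = 6/7 - 1/(7*(2*36)) = 6/7 - ⅐/72 = 6/7 - ⅐*1/72 = 6/7 - 1/504 = 431/504)
(X*94)*(11/M(-4) + G/(-23)) = (6*94)*(11/(431/504) - 17/(-23)) = 564*(11*(504/431) - 17*(-1/23)) = 564*(5544/431 + 17/23) = 564*(134839/9913) = 76049196/9913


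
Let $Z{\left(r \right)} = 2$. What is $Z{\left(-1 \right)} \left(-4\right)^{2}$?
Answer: $32$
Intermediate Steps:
$Z{\left(-1 \right)} \left(-4\right)^{2} = 2 \left(-4\right)^{2} = 2 \cdot 16 = 32$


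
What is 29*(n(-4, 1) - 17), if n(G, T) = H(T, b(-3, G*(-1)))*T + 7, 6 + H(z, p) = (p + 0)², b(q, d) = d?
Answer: 0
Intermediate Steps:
H(z, p) = -6 + p² (H(z, p) = -6 + (p + 0)² = -6 + p²)
n(G, T) = 7 + T*(-6 + G²) (n(G, T) = (-6 + (G*(-1))²)*T + 7 = (-6 + (-G)²)*T + 7 = (-6 + G²)*T + 7 = T*(-6 + G²) + 7 = 7 + T*(-6 + G²))
29*(n(-4, 1) - 17) = 29*((7 + 1*(-6 + (-4)²)) - 17) = 29*((7 + 1*(-6 + 16)) - 17) = 29*((7 + 1*10) - 17) = 29*((7 + 10) - 17) = 29*(17 - 17) = 29*0 = 0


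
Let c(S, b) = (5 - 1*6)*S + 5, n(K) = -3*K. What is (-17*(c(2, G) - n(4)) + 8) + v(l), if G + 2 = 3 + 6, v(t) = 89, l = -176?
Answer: -158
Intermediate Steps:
G = 7 (G = -2 + (3 + 6) = -2 + 9 = 7)
c(S, b) = 5 - S (c(S, b) = (5 - 6)*S + 5 = -S + 5 = 5 - S)
(-17*(c(2, G) - n(4)) + 8) + v(l) = (-17*((5 - 1*2) - (-3)*4) + 8) + 89 = (-17*((5 - 2) - 1*(-12)) + 8) + 89 = (-17*(3 + 12) + 8) + 89 = (-17*15 + 8) + 89 = (-255 + 8) + 89 = -247 + 89 = -158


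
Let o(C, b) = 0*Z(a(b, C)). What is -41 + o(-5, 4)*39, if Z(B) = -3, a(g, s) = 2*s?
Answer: -41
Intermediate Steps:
o(C, b) = 0 (o(C, b) = 0*(-3) = 0)
-41 + o(-5, 4)*39 = -41 + 0*39 = -41 + 0 = -41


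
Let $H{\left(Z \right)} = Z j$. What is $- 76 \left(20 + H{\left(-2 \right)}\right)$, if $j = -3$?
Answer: $-1976$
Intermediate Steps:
$H{\left(Z \right)} = - 3 Z$ ($H{\left(Z \right)} = Z \left(-3\right) = - 3 Z$)
$- 76 \left(20 + H{\left(-2 \right)}\right) = - 76 \left(20 - -6\right) = - 76 \left(20 + 6\right) = \left(-76\right) 26 = -1976$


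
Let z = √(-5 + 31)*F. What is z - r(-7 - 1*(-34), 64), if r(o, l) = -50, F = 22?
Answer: 50 + 22*√26 ≈ 162.18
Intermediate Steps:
z = 22*√26 (z = √(-5 + 31)*22 = √26*22 = 22*√26 ≈ 112.18)
z - r(-7 - 1*(-34), 64) = 22*√26 - 1*(-50) = 22*√26 + 50 = 50 + 22*√26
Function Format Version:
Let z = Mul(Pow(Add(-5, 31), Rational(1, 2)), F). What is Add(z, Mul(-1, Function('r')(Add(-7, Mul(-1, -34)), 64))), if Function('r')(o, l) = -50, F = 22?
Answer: Add(50, Mul(22, Pow(26, Rational(1, 2)))) ≈ 162.18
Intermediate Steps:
z = Mul(22, Pow(26, Rational(1, 2))) (z = Mul(Pow(Add(-5, 31), Rational(1, 2)), 22) = Mul(Pow(26, Rational(1, 2)), 22) = Mul(22, Pow(26, Rational(1, 2))) ≈ 112.18)
Add(z, Mul(-1, Function('r')(Add(-7, Mul(-1, -34)), 64))) = Add(Mul(22, Pow(26, Rational(1, 2))), Mul(-1, -50)) = Add(Mul(22, Pow(26, Rational(1, 2))), 50) = Add(50, Mul(22, Pow(26, Rational(1, 2))))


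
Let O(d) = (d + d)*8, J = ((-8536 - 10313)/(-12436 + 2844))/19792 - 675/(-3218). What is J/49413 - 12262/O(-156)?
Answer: 74150353297541077/15093714062114688 ≈ 4.9127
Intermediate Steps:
J = 64102969641/305460386176 (J = -18849/(-9592)*(1/19792) - 675*(-1/3218) = -18849*(-1/9592)*(1/19792) + 675/3218 = (18849/9592)*(1/19792) + 675/3218 = 18849/189844864 + 675/3218 = 64102969641/305460386176 ≈ 0.20986)
O(d) = 16*d (O(d) = (2*d)*8 = 16*d)
J/49413 - 12262/O(-156) = (64102969641/305460386176)/49413 - 12262/(16*(-156)) = (64102969641/305460386176)*(1/49413) - 12262/(-2496) = 21367656547/5031238020704896 - 12262*(-1/2496) = 21367656547/5031238020704896 + 6131/1248 = 74150353297541077/15093714062114688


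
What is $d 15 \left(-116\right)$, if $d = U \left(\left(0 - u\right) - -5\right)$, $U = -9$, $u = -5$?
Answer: $156600$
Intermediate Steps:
$d = -90$ ($d = - 9 \left(\left(0 - -5\right) - -5\right) = - 9 \left(\left(0 + 5\right) + 5\right) = - 9 \left(5 + 5\right) = \left(-9\right) 10 = -90$)
$d 15 \left(-116\right) = \left(-90\right) 15 \left(-116\right) = \left(-1350\right) \left(-116\right) = 156600$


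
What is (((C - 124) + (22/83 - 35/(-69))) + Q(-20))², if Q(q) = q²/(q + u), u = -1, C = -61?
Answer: 7378655111424/178569769 ≈ 41321.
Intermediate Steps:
Q(q) = q²/(-1 + q) (Q(q) = q²/(q - 1) = q²/(-1 + q))
(((C - 124) + (22/83 - 35/(-69))) + Q(-20))² = (((-61 - 124) + (22/83 - 35/(-69))) + (-20)²/(-1 - 20))² = ((-185 + (22*(1/83) - 35*(-1/69))) + 400/(-21))² = ((-185 + (22/83 + 35/69)) + 400*(-1/21))² = ((-185 + 4423/5727) - 400/21)² = (-1055072/5727 - 400/21)² = (-2716368/13363)² = 7378655111424/178569769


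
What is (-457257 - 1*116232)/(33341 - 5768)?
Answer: -27309/1313 ≈ -20.799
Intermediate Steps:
(-457257 - 1*116232)/(33341 - 5768) = (-457257 - 116232)/27573 = -573489*1/27573 = -27309/1313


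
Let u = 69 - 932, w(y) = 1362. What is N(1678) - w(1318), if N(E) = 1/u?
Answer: -1175407/863 ≈ -1362.0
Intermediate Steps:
u = -863
N(E) = -1/863 (N(E) = 1/(-863) = -1/863)
N(1678) - w(1318) = -1/863 - 1*1362 = -1/863 - 1362 = -1175407/863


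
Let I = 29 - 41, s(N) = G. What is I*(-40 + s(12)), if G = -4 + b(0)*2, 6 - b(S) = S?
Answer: 384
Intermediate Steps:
b(S) = 6 - S
G = 8 (G = -4 + (6 - 1*0)*2 = -4 + (6 + 0)*2 = -4 + 6*2 = -4 + 12 = 8)
s(N) = 8
I = -12
I*(-40 + s(12)) = -12*(-40 + 8) = -12*(-32) = 384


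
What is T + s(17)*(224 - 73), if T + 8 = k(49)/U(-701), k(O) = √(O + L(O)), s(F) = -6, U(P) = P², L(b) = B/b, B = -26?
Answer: -914 + 5*√95/3439807 ≈ -914.00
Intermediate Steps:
L(b) = -26/b
k(O) = √(O - 26/O)
T = -8 + 5*√95/3439807 (T = -8 + √(49 - 26/49)/((-701)²) = -8 + √(49 - 26*1/49)/491401 = -8 + √(49 - 26/49)*(1/491401) = -8 + √(2375/49)*(1/491401) = -8 + (5*√95/7)*(1/491401) = -8 + 5*√95/3439807 ≈ -8.0000)
T + s(17)*(224 - 73) = (-8 + 5*√95/3439807) - 6*(224 - 73) = (-8 + 5*√95/3439807) - 6*151 = (-8 + 5*√95/3439807) - 906 = -914 + 5*√95/3439807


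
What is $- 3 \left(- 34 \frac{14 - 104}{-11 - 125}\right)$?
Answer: $\frac{135}{2} \approx 67.5$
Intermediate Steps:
$- 3 \left(- 34 \frac{14 - 104}{-11 - 125}\right) = - 3 \left(- 34 \frac{14 - 104}{-136}\right) = - 3 \left(- 34 \left(\left(-90\right) \left(- \frac{1}{136}\right)\right)\right) = - 3 \left(\left(-34\right) \frac{45}{68}\right) = \left(-3\right) \left(- \frac{45}{2}\right) = \frac{135}{2}$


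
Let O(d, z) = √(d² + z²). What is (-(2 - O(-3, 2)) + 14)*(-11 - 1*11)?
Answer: -264 - 22*√13 ≈ -343.32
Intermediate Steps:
(-(2 - O(-3, 2)) + 14)*(-11 - 1*11) = (-(2 - √((-3)² + 2²)) + 14)*(-11 - 1*11) = (-(2 - √(9 + 4)) + 14)*(-11 - 11) = (-(2 - √13) + 14)*(-22) = ((-2 + √13) + 14)*(-22) = (12 + √13)*(-22) = -264 - 22*√13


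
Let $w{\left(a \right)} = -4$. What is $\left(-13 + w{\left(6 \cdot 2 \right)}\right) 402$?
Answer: $-6834$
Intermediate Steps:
$\left(-13 + w{\left(6 \cdot 2 \right)}\right) 402 = \left(-13 - 4\right) 402 = \left(-17\right) 402 = -6834$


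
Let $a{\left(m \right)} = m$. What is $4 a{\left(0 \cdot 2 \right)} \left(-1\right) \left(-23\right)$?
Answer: $0$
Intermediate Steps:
$4 a{\left(0 \cdot 2 \right)} \left(-1\right) \left(-23\right) = 4 \cdot 0 \cdot 2 \left(-1\right) \left(-23\right) = 4 \cdot 0 \left(-1\right) \left(-23\right) = 0 \left(-1\right) \left(-23\right) = 0 \left(-23\right) = 0$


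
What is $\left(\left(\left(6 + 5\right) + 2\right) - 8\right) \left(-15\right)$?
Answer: $-75$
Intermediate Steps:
$\left(\left(\left(6 + 5\right) + 2\right) - 8\right) \left(-15\right) = \left(\left(11 + 2\right) - 8\right) \left(-15\right) = \left(13 - 8\right) \left(-15\right) = 5 \left(-15\right) = -75$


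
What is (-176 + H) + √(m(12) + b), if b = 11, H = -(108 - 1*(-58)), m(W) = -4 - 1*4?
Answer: -342 + √3 ≈ -340.27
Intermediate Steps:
m(W) = -8 (m(W) = -4 - 4 = -8)
H = -166 (H = -(108 + 58) = -1*166 = -166)
(-176 + H) + √(m(12) + b) = (-176 - 166) + √(-8 + 11) = -342 + √3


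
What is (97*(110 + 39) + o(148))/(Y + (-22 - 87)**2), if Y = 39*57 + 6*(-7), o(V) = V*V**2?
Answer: 3256245/14062 ≈ 231.56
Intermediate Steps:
o(V) = V**3
Y = 2181 (Y = 2223 - 42 = 2181)
(97*(110 + 39) + o(148))/(Y + (-22 - 87)**2) = (97*(110 + 39) + 148**3)/(2181 + (-22 - 87)**2) = (97*149 + 3241792)/(2181 + (-109)**2) = (14453 + 3241792)/(2181 + 11881) = 3256245/14062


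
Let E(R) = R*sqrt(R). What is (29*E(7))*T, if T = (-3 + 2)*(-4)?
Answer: 812*sqrt(7) ≈ 2148.4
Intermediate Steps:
E(R) = R**(3/2)
T = 4 (T = -1*(-4) = 4)
(29*E(7))*T = (29*7**(3/2))*4 = (29*(7*sqrt(7)))*4 = (203*sqrt(7))*4 = 812*sqrt(7)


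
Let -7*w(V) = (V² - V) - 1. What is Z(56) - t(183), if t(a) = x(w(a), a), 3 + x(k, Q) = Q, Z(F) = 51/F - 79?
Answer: -14453/56 ≈ -258.09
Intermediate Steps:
Z(F) = -79 + 51/F
w(V) = ⅐ - V²/7 + V/7 (w(V) = -((V² - V) - 1)/7 = -(-1 + V² - V)/7 = ⅐ - V²/7 + V/7)
x(k, Q) = -3 + Q
t(a) = -3 + a
Z(56) - t(183) = (-79 + 51/56) - (-3 + 183) = (-79 + 51*(1/56)) - 1*180 = (-79 + 51/56) - 180 = -4373/56 - 180 = -14453/56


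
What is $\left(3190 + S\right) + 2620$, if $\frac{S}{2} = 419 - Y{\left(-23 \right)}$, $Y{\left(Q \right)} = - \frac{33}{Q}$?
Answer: $\frac{152838}{23} \approx 6645.1$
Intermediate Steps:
$S = \frac{19208}{23}$ ($S = 2 \left(419 - - \frac{33}{-23}\right) = 2 \left(419 - \left(-33\right) \left(- \frac{1}{23}\right)\right) = 2 \left(419 - \frac{33}{23}\right) = 2 \cdot \frac{9604}{23} = \frac{19208}{23} \approx 835.13$)
$\left(3190 + S\right) + 2620 = \left(3190 + \frac{19208}{23}\right) + 2620 = \frac{92578}{23} + 2620 = \frac{152838}{23}$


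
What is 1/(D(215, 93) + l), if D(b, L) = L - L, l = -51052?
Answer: -1/51052 ≈ -1.9588e-5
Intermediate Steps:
D(b, L) = 0
1/(D(215, 93) + l) = 1/(0 - 51052) = 1/(-51052) = -1/51052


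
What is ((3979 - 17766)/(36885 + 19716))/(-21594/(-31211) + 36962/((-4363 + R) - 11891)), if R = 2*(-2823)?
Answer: 26620628950/108838987383 ≈ 0.24459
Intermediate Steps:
R = -5646
((3979 - 17766)/(36885 + 19716))/(-21594/(-31211) + 36962/((-4363 + R) - 11891)) = ((3979 - 17766)/(36885 + 19716))/(-21594/(-31211) + 36962/((-4363 - 5646) - 11891)) = (-13787/56601)/(-21594*(-1/31211) + 36962/(-10009 - 11891)) = (-13787*1/56601)/(366/529 + 36962/(-21900)) = -13787/(56601*(366/529 + 36962*(-1/21900))) = -13787/(56601*(366/529 - 18481/10950)) = -13787/(56601*(-5768749/5792550)) = -13787/56601*(-5792550/5768749) = 26620628950/108838987383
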